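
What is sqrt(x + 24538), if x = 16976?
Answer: sqrt(41514) ≈ 203.75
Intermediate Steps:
sqrt(x + 24538) = sqrt(16976 + 24538) = sqrt(41514)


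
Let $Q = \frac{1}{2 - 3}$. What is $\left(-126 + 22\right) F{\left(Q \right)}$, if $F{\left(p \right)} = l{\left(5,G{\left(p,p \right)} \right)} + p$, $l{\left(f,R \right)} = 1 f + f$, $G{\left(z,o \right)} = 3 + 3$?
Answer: $-936$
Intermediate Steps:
$G{\left(z,o \right)} = 6$
$l{\left(f,R \right)} = 2 f$ ($l{\left(f,R \right)} = f + f = 2 f$)
$Q = -1$ ($Q = \frac{1}{-1} = -1$)
$F{\left(p \right)} = 10 + p$ ($F{\left(p \right)} = 2 \cdot 5 + p = 10 + p$)
$\left(-126 + 22\right) F{\left(Q \right)} = \left(-126 + 22\right) \left(10 - 1\right) = \left(-104\right) 9 = -936$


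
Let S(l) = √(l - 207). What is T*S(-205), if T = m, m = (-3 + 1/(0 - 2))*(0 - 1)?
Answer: 7*I*√103 ≈ 71.042*I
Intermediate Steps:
m = 7/2 (m = (-3 + 1/(-2))*(-1) = (-3 - ½)*(-1) = -7/2*(-1) = 7/2 ≈ 3.5000)
T = 7/2 ≈ 3.5000
S(l) = √(-207 + l)
T*S(-205) = 7*√(-207 - 205)/2 = 7*√(-412)/2 = 7*(2*I*√103)/2 = 7*I*√103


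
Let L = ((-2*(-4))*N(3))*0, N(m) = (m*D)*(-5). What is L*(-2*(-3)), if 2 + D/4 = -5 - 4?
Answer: 0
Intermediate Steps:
D = -44 (D = -8 + 4*(-5 - 4) = -8 + 4*(-9) = -8 - 36 = -44)
N(m) = 220*m (N(m) = (m*(-44))*(-5) = -44*m*(-5) = 220*m)
L = 0 (L = ((-2*(-4))*(220*3))*0 = (8*660)*0 = 5280*0 = 0)
L*(-2*(-3)) = 0*(-2*(-3)) = 0*6 = 0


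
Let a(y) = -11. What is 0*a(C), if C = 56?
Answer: 0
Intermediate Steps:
0*a(C) = 0*(-11) = 0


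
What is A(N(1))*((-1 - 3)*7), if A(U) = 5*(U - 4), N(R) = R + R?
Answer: 280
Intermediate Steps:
N(R) = 2*R
A(U) = -20 + 5*U (A(U) = 5*(-4 + U) = -20 + 5*U)
A(N(1))*((-1 - 3)*7) = (-20 + 5*(2*1))*((-1 - 3)*7) = (-20 + 5*2)*(-4*7) = (-20 + 10)*(-28) = -10*(-28) = 280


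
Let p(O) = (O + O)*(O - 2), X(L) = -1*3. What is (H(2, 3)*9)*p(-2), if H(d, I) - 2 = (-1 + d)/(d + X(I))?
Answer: 144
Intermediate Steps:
X(L) = -3
p(O) = 2*O*(-2 + O) (p(O) = (2*O)*(-2 + O) = 2*O*(-2 + O))
H(d, I) = 2 + (-1 + d)/(-3 + d) (H(d, I) = 2 + (-1 + d)/(d - 3) = 2 + (-1 + d)/(-3 + d))
(H(2, 3)*9)*p(-2) = (((-7 + 3*2)/(-3 + 2))*9)*(2*(-2)*(-2 - 2)) = (((-7 + 6)/(-1))*9)*(2*(-2)*(-4)) = (-1*(-1)*9)*16 = (1*9)*16 = 9*16 = 144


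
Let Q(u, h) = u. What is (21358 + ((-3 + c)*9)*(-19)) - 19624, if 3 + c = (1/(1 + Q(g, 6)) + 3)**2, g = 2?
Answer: 860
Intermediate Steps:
c = 73/9 (c = -3 + (1/(1 + 2) + 3)**2 = -3 + (1/3 + 3)**2 = -3 + (10/3)**2 = -3 + 100/9 = 73/9 ≈ 8.1111)
(21358 + ((-3 + c)*9)*(-19)) - 19624 = (21358 + ((-3 + 73/9)*9)*(-19)) - 19624 = (21358 + ((46/9)*9)*(-19)) - 19624 = (21358 + 46*(-19)) - 19624 = (21358 - 874) - 19624 = 20484 - 19624 = 860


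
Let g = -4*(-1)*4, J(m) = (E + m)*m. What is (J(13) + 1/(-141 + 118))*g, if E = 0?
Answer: 62176/23 ≈ 2703.3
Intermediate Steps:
J(m) = m**2 (J(m) = (0 + m)*m = m*m = m**2)
g = 16 (g = 4*4 = 16)
(J(13) + 1/(-141 + 118))*g = (13**2 + 1/(-141 + 118))*16 = (169 + 1/(-23))*16 = (169 - 1/23)*16 = (3886/23)*16 = 62176/23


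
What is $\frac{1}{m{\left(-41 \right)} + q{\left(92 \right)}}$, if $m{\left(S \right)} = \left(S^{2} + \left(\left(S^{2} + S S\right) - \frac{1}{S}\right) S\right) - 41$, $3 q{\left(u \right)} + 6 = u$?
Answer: $- \frac{3}{408523} \approx -7.3435 \cdot 10^{-6}$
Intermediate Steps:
$q{\left(u \right)} = -2 + \frac{u}{3}$
$m{\left(S \right)} = -41 + S^{2} + S \left(- \frac{1}{S} + 2 S^{2}\right)$ ($m{\left(S \right)} = \left(S^{2} + \left(\left(S^{2} + S^{2}\right) - \frac{1}{S}\right) S\right) - 41 = \left(S^{2} + \left(2 S^{2} - \frac{1}{S}\right) S\right) - 41 = \left(S^{2} + \left(- \frac{1}{S} + 2 S^{2}\right) S\right) - 41 = \left(S^{2} + S \left(- \frac{1}{S} + 2 S^{2}\right)\right) - 41 = -41 + S^{2} + S \left(- \frac{1}{S} + 2 S^{2}\right)$)
$\frac{1}{m{\left(-41 \right)} + q{\left(92 \right)}} = \frac{1}{\left(-42 + \left(-41\right)^{2} + 2 \left(-41\right)^{3}\right) + \left(-2 + \frac{1}{3} \cdot 92\right)} = \frac{1}{\left(-42 + 1681 + 2 \left(-68921\right)\right) + \left(-2 + \frac{92}{3}\right)} = \frac{1}{\left(-42 + 1681 - 137842\right) + \frac{86}{3}} = \frac{1}{-136203 + \frac{86}{3}} = \frac{1}{- \frac{408523}{3}} = - \frac{3}{408523}$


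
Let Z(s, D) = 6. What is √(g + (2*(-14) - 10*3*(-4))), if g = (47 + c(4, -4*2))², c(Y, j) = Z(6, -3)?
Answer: √2901 ≈ 53.861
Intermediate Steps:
c(Y, j) = 6
g = 2809 (g = (47 + 6)² = 53² = 2809)
√(g + (2*(-14) - 10*3*(-4))) = √(2809 + (2*(-14) - 10*3*(-4))) = √(2809 + (-28 - 2*15*(-4))) = √(2809 + (-28 - 30*(-4))) = √(2809 + (-28 + 120)) = √(2809 + 92) = √2901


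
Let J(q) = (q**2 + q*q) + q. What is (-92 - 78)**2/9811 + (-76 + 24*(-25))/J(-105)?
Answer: 627578264/215302395 ≈ 2.9149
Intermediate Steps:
J(q) = q + 2*q**2 (J(q) = (q**2 + q**2) + q = 2*q**2 + q = q + 2*q**2)
(-92 - 78)**2/9811 + (-76 + 24*(-25))/J(-105) = (-92 - 78)**2/9811 + (-76 + 24*(-25))/((-105*(1 + 2*(-105)))) = (-170)**2*(1/9811) + (-76 - 600)/((-105*(1 - 210))) = 28900*(1/9811) - 676/((-105*(-209))) = 28900/9811 - 676/21945 = 627578264/215302395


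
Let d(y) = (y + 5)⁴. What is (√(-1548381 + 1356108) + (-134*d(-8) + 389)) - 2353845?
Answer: -2364310 + I*√192273 ≈ -2.3643e+6 + 438.49*I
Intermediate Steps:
d(y) = (5 + y)⁴
(√(-1548381 + 1356108) + (-134*d(-8) + 389)) - 2353845 = (√(-1548381 + 1356108) + (-134*(5 - 8)⁴ + 389)) - 2353845 = (√(-192273) + (-134*(-3)⁴ + 389)) - 2353845 = (I*√192273 + (-134*81 + 389)) - 2353845 = (I*√192273 + (-10854 + 389)) - 2353845 = (I*√192273 - 10465) - 2353845 = (-10465 + I*√192273) - 2353845 = -2364310 + I*√192273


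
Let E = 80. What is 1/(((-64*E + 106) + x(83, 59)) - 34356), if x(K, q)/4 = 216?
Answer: -1/38506 ≈ -2.5970e-5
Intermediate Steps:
x(K, q) = 864 (x(K, q) = 4*216 = 864)
1/(((-64*E + 106) + x(83, 59)) - 34356) = 1/(((-64*80 + 106) + 864) - 34356) = 1/(((-5120 + 106) + 864) - 34356) = 1/((-5014 + 864) - 34356) = 1/(-4150 - 34356) = 1/(-38506) = -1/38506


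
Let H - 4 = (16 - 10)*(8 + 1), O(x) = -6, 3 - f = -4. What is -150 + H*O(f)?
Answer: -498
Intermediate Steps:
f = 7 (f = 3 - 1*(-4) = 3 + 4 = 7)
H = 58 (H = 4 + (16 - 10)*(8 + 1) = 4 + 6*9 = 4 + 54 = 58)
-150 + H*O(f) = -150 + 58*(-6) = -150 - 348 = -498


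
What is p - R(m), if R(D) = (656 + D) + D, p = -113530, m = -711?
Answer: -112764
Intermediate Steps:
R(D) = 656 + 2*D
p - R(m) = -113530 - (656 + 2*(-711)) = -113530 - (656 - 1422) = -113530 - 1*(-766) = -113530 + 766 = -112764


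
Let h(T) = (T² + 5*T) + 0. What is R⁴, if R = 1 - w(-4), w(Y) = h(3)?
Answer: 279841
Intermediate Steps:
h(T) = T² + 5*T
w(Y) = 24 (w(Y) = 3*(5 + 3) = 3*8 = 24)
R = -23 (R = 1 - 1*24 = 1 - 24 = -23)
R⁴ = (-23)⁴ = 279841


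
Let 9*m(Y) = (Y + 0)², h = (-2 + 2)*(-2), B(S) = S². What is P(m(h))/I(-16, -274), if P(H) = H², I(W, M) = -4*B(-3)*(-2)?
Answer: 0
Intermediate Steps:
h = 0 (h = 0*(-2) = 0)
I(W, M) = 72 (I(W, M) = -4*(-3)²*(-2) = -4*9*(-2) = -36*(-2) = 72)
m(Y) = Y²/9 (m(Y) = (Y + 0)²/9 = Y²/9)
P(m(h))/I(-16, -274) = ((⅑)*0²)²/72 = ((⅑)*0)²*(1/72) = 0²*(1/72) = 0*(1/72) = 0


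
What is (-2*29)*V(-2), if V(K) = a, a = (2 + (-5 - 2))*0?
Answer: 0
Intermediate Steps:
a = 0 (a = (2 - 7)*0 = -5*0 = 0)
V(K) = 0
(-2*29)*V(-2) = -2*29*0 = -58*0 = 0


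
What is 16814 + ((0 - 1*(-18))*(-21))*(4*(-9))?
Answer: 30422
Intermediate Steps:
16814 + ((0 - 1*(-18))*(-21))*(4*(-9)) = 16814 + ((0 + 18)*(-21))*(-36) = 16814 + (18*(-21))*(-36) = 16814 - 378*(-36) = 16814 + 13608 = 30422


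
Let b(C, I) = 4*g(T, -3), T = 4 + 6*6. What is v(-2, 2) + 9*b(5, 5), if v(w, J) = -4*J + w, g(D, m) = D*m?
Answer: -4330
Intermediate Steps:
T = 40 (T = 4 + 36 = 40)
b(C, I) = -480 (b(C, I) = 4*(40*(-3)) = 4*(-120) = -480)
v(w, J) = w - 4*J
v(-2, 2) + 9*b(5, 5) = (-2 - 4*2) + 9*(-480) = (-2 - 8) - 4320 = -10 - 4320 = -4330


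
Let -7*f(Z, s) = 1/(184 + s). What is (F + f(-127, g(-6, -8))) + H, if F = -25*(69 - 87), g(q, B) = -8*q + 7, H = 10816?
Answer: 18848017/1673 ≈ 11266.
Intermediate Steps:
g(q, B) = 7 - 8*q
f(Z, s) = -1/(7*(184 + s))
F = 450 (F = -25*(-18) = -1*(-450) = 450)
(F + f(-127, g(-6, -8))) + H = (450 - 1/(1288 + 7*(7 - 8*(-6)))) + 10816 = (450 - 1/(1288 + 7*(7 + 48))) + 10816 = (450 - 1/(1288 + 7*55)) + 10816 = (450 - 1/(1288 + 385)) + 10816 = (450 - 1/1673) + 10816 = 752849/1673 + 10816 = 18848017/1673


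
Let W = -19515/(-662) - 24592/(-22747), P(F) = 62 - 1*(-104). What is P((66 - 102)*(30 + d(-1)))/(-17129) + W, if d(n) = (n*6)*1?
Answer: 7880053841237/257937286306 ≈ 30.550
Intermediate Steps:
d(n) = 6*n (d(n) = (6*n)*1 = 6*n)
P(F) = 166 (P(F) = 62 + 104 = 166)
W = 460187609/15058514 (W = -19515*(-1/662) - 24592*(-1/22747) = 19515/662 + 24592/22747 = 460187609/15058514 ≈ 30.560)
P((66 - 102)*(30 + d(-1)))/(-17129) + W = 166/(-17129) + 460187609/15058514 = 166*(-1/17129) + 460187609/15058514 = -166/17129 + 460187609/15058514 = 7880053841237/257937286306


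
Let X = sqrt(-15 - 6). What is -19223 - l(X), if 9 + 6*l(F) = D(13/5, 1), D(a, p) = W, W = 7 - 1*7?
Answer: -38443/2 ≈ -19222.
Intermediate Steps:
W = 0 (W = 7 - 7 = 0)
X = I*sqrt(21) (X = sqrt(-21) = I*sqrt(21) ≈ 4.5826*I)
D(a, p) = 0
l(F) = -3/2 (l(F) = -3/2 + (1/6)*0 = -3/2 + 0 = -3/2)
-19223 - l(X) = -19223 - 1*(-3/2) = -19223 + 3/2 = -38443/2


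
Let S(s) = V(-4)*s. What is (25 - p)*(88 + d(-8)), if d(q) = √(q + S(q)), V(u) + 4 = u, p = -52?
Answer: 6776 + 154*√14 ≈ 7352.2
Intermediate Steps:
V(u) = -4 + u
S(s) = -8*s (S(s) = (-4 - 4)*s = -8*s)
d(q) = √7*√(-q) (d(q) = √(q - 8*q) = √(-7*q) = √7*√(-q))
(25 - p)*(88 + d(-8)) = (25 - 1*(-52))*(88 + √7*√(-1*(-8))) = (25 + 52)*(88 + √7*√8) = 77*(88 + √7*(2*√2)) = 77*(88 + 2*√14) = 6776 + 154*√14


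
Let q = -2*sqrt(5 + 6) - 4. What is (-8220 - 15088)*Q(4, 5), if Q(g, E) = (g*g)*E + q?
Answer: -1771408 + 46616*sqrt(11) ≈ -1.6168e+6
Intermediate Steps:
q = -4 - 2*sqrt(11) (q = -2*sqrt(11) - 4 = -4 - 2*sqrt(11) ≈ -10.633)
Q(g, E) = -4 - 2*sqrt(11) + E*g**2 (Q(g, E) = (g*g)*E + (-4 - 2*sqrt(11)) = g**2*E + (-4 - 2*sqrt(11)) = E*g**2 + (-4 - 2*sqrt(11)) = -4 - 2*sqrt(11) + E*g**2)
(-8220 - 15088)*Q(4, 5) = (-8220 - 15088)*(-4 - 2*sqrt(11) + 5*4**2) = -23308*(-4 - 2*sqrt(11) + 5*16) = -23308*(-4 - 2*sqrt(11) + 80) = -23308*(76 - 2*sqrt(11)) = -1771408 + 46616*sqrt(11)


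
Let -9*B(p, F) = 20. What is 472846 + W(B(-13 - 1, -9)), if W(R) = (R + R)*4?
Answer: 4255454/9 ≈ 4.7283e+5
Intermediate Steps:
B(p, F) = -20/9 (B(p, F) = -⅑*20 = -20/9)
W(R) = 8*R (W(R) = (2*R)*4 = 8*R)
472846 + W(B(-13 - 1, -9)) = 472846 + 8*(-20/9) = 472846 - 160/9 = 4255454/9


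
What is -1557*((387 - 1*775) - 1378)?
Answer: 2749662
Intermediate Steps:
-1557*((387 - 1*775) - 1378) = -1557*((387 - 775) - 1378) = -1557*(-388 - 1378) = -1557*(-1766) = 2749662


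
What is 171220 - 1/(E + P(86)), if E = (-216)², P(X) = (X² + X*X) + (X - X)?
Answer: 10521126559/61448 ≈ 1.7122e+5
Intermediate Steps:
P(X) = 2*X² (P(X) = (X² + X²) + 0 = 2*X² + 0 = 2*X²)
E = 46656
171220 - 1/(E + P(86)) = 171220 - 1/(46656 + 2*86²) = 171220 - 1/(46656 + 2*7396) = 171220 - 1/(46656 + 14792) = 171220 - 1/61448 = 10521126559/61448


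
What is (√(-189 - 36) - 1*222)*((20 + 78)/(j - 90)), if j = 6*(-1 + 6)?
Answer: 1813/5 - 49*I/2 ≈ 362.6 - 24.5*I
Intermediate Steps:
j = 30 (j = 6*5 = 30)
(√(-189 - 36) - 1*222)*((20 + 78)/(j - 90)) = (√(-189 - 36) - 1*222)*((20 + 78)/(30 - 90)) = (√(-225) - 222)*(98/(-60)) = (15*I - 222)*(98*(-1/60)) = (-222 + 15*I)*(-49/30) = 1813/5 - 49*I/2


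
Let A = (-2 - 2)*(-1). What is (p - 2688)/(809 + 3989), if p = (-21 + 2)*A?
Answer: -1382/2399 ≈ -0.57607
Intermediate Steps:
A = 4 (A = -4*(-1) = 4)
p = -76 (p = (-21 + 2)*4 = -19*4 = -76)
(p - 2688)/(809 + 3989) = (-76 - 2688)/(809 + 3989) = -2764/4798 = -2764*1/4798 = -1382/2399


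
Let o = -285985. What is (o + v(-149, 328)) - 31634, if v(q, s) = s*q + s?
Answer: -366163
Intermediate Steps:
v(q, s) = s + q*s (v(q, s) = q*s + s = s + q*s)
(o + v(-149, 328)) - 31634 = (-285985 + 328*(1 - 149)) - 31634 = (-285985 + 328*(-148)) - 31634 = (-285985 - 48544) - 31634 = -334529 - 31634 = -366163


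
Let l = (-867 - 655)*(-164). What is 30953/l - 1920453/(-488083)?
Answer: 494468065523/121829421464 ≈ 4.0587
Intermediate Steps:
l = 249608 (l = -1522*(-164) = 249608)
30953/l - 1920453/(-488083) = 30953/249608 - 1920453/(-488083) = 30953*(1/249608) - 1920453*(-1/488083) = 30953/249608 + 1920453/488083 = 494468065523/121829421464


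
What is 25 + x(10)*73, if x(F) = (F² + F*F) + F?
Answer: 15355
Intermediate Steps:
x(F) = F + 2*F² (x(F) = (F² + F²) + F = 2*F² + F = F + 2*F²)
25 + x(10)*73 = 25 + (10*(1 + 2*10))*73 = 25 + (10*(1 + 20))*73 = 25 + (10*21)*73 = 25 + 210*73 = 25 + 15330 = 15355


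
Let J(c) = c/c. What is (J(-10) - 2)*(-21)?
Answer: 21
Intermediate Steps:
J(c) = 1
(J(-10) - 2)*(-21) = (1 - 2)*(-21) = -1*(-21) = 21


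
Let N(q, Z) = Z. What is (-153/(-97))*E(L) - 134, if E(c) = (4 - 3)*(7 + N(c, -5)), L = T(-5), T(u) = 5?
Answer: -12692/97 ≈ -130.85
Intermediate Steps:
L = 5
E(c) = 2 (E(c) = (4 - 3)*(7 - 5) = 1*2 = 2)
(-153/(-97))*E(L) - 134 = -153/(-97)*2 - 134 = -153*(-1/97)*2 - 134 = (153/97)*2 - 134 = 306/97 - 134 = -12692/97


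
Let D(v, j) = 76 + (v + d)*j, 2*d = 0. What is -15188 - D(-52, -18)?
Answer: -16200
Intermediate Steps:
d = 0 (d = (½)*0 = 0)
D(v, j) = 76 + j*v (D(v, j) = 76 + (v + 0)*j = 76 + v*j = 76 + j*v)
-15188 - D(-52, -18) = -15188 - (76 - 18*(-52)) = -15188 - (76 + 936) = -15188 - 1*1012 = -15188 - 1012 = -16200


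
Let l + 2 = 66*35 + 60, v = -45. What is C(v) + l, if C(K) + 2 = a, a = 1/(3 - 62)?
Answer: 139593/59 ≈ 2366.0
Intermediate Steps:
l = 2368 (l = -2 + (66*35 + 60) = -2 + (2310 + 60) = -2 + 2370 = 2368)
a = -1/59 (a = 1/(-59) = -1/59 ≈ -0.016949)
C(K) = -119/59 (C(K) = -2 - 1/59 = -119/59)
C(v) + l = -119/59 + 2368 = 139593/59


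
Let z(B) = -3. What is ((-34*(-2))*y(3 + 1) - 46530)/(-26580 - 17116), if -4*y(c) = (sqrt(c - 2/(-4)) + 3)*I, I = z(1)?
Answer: 46377/43696 - 153*sqrt(2)/87392 ≈ 1.0589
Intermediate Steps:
I = -3
y(c) = 9/4 + 3*sqrt(1/2 + c)/4 (y(c) = -(sqrt(c - 2/(-4)) + 3)*(-3)/4 = -(sqrt(c - 2*(-1/4)) + 3)*(-3)/4 = -(sqrt(c + 1/2) + 3)*(-3)/4 = -(sqrt(1/2 + c) + 3)*(-3)/4 = -(3 + sqrt(1/2 + c))*(-3)/4 = -(-9 - 3*sqrt(1/2 + c))/4 = 9/4 + 3*sqrt(1/2 + c)/4)
((-34*(-2))*y(3 + 1) - 46530)/(-26580 - 17116) = ((-34*(-2))*(9/4 + 3*sqrt(2 + 4*(3 + 1))/8) - 46530)/(-26580 - 17116) = (68*(9/4 + 3*sqrt(2 + 4*4)/8) - 46530)/(-43696) = (68*(9/4 + 3*sqrt(2 + 16)/8) - 46530)*(-1/43696) = (68*(9/4 + 3*sqrt(18)/8) - 46530)*(-1/43696) = (68*(9/4 + 3*(3*sqrt(2))/8) - 46530)*(-1/43696) = (68*(9/4 + 9*sqrt(2)/8) - 46530)*(-1/43696) = ((153 + 153*sqrt(2)/2) - 46530)*(-1/43696) = (-46377 + 153*sqrt(2)/2)*(-1/43696) = 46377/43696 - 153*sqrt(2)/87392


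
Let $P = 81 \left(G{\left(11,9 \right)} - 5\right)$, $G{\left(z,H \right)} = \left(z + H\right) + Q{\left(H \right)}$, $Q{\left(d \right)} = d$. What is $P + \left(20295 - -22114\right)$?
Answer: $44353$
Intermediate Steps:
$G{\left(z,H \right)} = z + 2 H$ ($G{\left(z,H \right)} = \left(z + H\right) + H = \left(H + z\right) + H = z + 2 H$)
$P = 1944$ ($P = 81 \left(\left(11 + 2 \cdot 9\right) - 5\right) = 81 \left(\left(11 + 18\right) - 5\right) = 81 \left(29 - 5\right) = 81 \cdot 24 = 1944$)
$P + \left(20295 - -22114\right) = 1944 + \left(20295 - -22114\right) = 1944 + \left(20295 + 22114\right) = 1944 + 42409 = 44353$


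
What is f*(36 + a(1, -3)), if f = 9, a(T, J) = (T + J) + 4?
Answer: 342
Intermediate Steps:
a(T, J) = 4 + J + T (a(T, J) = (J + T) + 4 = 4 + J + T)
f*(36 + a(1, -3)) = 9*(36 + (4 - 3 + 1)) = 9*(36 + 2) = 9*38 = 342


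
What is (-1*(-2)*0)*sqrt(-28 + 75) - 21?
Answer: -21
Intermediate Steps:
(-1*(-2)*0)*sqrt(-28 + 75) - 21 = (2*0)*sqrt(47) - 21 = 0*sqrt(47) - 21 = 0 - 21 = -21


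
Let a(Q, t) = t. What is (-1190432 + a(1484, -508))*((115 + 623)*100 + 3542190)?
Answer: -4306427130600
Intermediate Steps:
(-1190432 + a(1484, -508))*((115 + 623)*100 + 3542190) = (-1190432 - 508)*((115 + 623)*100 + 3542190) = -1190940*(738*100 + 3542190) = -1190940*(73800 + 3542190) = -1190940*3615990 = -4306427130600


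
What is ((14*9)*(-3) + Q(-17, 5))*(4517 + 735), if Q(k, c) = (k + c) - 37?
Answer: -2242604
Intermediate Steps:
Q(k, c) = -37 + c + k (Q(k, c) = (c + k) - 37 = -37 + c + k)
((14*9)*(-3) + Q(-17, 5))*(4517 + 735) = ((14*9)*(-3) + (-37 + 5 - 17))*(4517 + 735) = (126*(-3) - 49)*5252 = (-378 - 49)*5252 = -427*5252 = -2242604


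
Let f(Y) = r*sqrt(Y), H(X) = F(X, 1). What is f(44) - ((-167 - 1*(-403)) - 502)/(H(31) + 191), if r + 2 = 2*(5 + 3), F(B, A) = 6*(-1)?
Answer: 266/185 + 28*sqrt(11) ≈ 94.303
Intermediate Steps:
F(B, A) = -6
H(X) = -6
r = 14 (r = -2 + 2*(5 + 3) = -2 + 2*8 = -2 + 16 = 14)
f(Y) = 14*sqrt(Y)
f(44) - ((-167 - 1*(-403)) - 502)/(H(31) + 191) = 14*sqrt(44) - ((-167 - 1*(-403)) - 502)/(-6 + 191) = 14*(2*sqrt(11)) - ((-167 + 403) - 502)/185 = 28*sqrt(11) - (236 - 502)/185 = 28*sqrt(11) - (-266)/185 = 28*sqrt(11) - 1*(-266/185) = 28*sqrt(11) + 266/185 = 266/185 + 28*sqrt(11)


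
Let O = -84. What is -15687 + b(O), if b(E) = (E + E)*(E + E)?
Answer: 12537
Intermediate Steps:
b(E) = 4*E² (b(E) = (2*E)*(2*E) = 4*E²)
-15687 + b(O) = -15687 + 4*(-84)² = -15687 + 4*7056 = -15687 + 28224 = 12537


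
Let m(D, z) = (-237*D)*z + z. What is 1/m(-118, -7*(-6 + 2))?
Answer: 1/783076 ≈ 1.2770e-6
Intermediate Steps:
m(D, z) = z - 237*D*z (m(D, z) = -237*D*z + z = z - 237*D*z)
1/m(-118, -7*(-6 + 2)) = 1/((-7*(-6 + 2))*(1 - 237*(-118))) = 1/((-7*(-4))*(1 + 27966)) = 1/(28*27967) = 1/783076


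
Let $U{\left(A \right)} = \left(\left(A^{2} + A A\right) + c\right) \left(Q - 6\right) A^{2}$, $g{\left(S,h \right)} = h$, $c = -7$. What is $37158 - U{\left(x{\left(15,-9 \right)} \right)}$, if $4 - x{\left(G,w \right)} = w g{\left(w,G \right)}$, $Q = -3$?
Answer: $6718238673$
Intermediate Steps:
$x{\left(G,w \right)} = 4 - G w$ ($x{\left(G,w \right)} = 4 - w G = 4 - G w$)
$U{\left(A \right)} = A^{2} \left(63 - 18 A^{2}\right)$ ($U{\left(A \right)} = \left(\left(A^{2} + A A\right) - 7\right) \left(-3 - 6\right) A^{2} = \left(\left(A^{2} + A^{2}\right) - 7\right) \left(-9\right) A^{2} = \left(2 A^{2} - 7\right) \left(-9\right) A^{2} = \left(-7 + 2 A^{2}\right) \left(-9\right) A^{2} = \left(63 - 18 A^{2}\right) A^{2} = A^{2} \left(63 - 18 A^{2}\right)$)
$37158 - U{\left(x{\left(15,-9 \right)} \right)} = 37158 - \left(4 - 15 \left(-9\right)\right)^{2} \left(63 - 18 \left(4 - 15 \left(-9\right)\right)^{2}\right) = 37158 - \left(4 + 135\right)^{2} \left(63 - 18 \left(4 + 135\right)^{2}\right) = 37158 - 139^{2} \left(63 - 18 \cdot 139^{2}\right) = 37158 - 19321 \left(63 - 347778\right) = 37158 - 19321 \left(-347715\right) = 37158 - -6718201515 = 37158 + 6718201515 = 6718238673$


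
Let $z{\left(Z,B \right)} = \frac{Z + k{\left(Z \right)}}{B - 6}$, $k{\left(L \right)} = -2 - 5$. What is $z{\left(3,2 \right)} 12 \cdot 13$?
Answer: $156$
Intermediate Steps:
$k{\left(L \right)} = -7$
$z{\left(Z,B \right)} = \frac{-7 + Z}{-6 + B}$ ($z{\left(Z,B \right)} = \frac{Z - 7}{B - 6} = \frac{-7 + Z}{-6 + B}$)
$z{\left(3,2 \right)} 12 \cdot 13 = \frac{-7 + 3}{-6 + 2} \cdot 12 \cdot 13 = \frac{1}{-4} \left(-4\right) 12 \cdot 13 = \left(- \frac{1}{4}\right) \left(-4\right) 12 \cdot 13 = 1 \cdot 12 \cdot 13 = 12 \cdot 13 = 156$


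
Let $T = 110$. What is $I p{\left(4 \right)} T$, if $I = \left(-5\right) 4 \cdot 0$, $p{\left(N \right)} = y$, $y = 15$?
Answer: $0$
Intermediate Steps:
$p{\left(N \right)} = 15$
$I = 0$ ($I = \left(-20\right) 0 = 0$)
$I p{\left(4 \right)} T = 0 \cdot 15 \cdot 110 = 0 \cdot 110 = 0$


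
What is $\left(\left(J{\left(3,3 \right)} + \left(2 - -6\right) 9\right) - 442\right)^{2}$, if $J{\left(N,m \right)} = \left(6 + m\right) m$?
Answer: $117649$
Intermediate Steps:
$J{\left(N,m \right)} = m \left(6 + m\right)$
$\left(\left(J{\left(3,3 \right)} + \left(2 - -6\right) 9\right) - 442\right)^{2} = \left(\left(3 \left(6 + 3\right) + \left(2 - -6\right) 9\right) - 442\right)^{2} = \left(\left(3 \cdot 9 + \left(2 + 6\right) 9\right) - 442\right)^{2} = \left(\left(27 + 8 \cdot 9\right) - 442\right)^{2} = \left(\left(27 + 72\right) - 442\right)^{2} = \left(99 - 442\right)^{2} = \left(-343\right)^{2} = 117649$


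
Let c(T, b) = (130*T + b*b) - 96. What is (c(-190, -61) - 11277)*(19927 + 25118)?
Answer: -1457295840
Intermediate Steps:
c(T, b) = -96 + b² + 130*T (c(T, b) = (130*T + b²) - 96 = (b² + 130*T) - 96 = -96 + b² + 130*T)
(c(-190, -61) - 11277)*(19927 + 25118) = ((-96 + (-61)² + 130*(-190)) - 11277)*(19927 + 25118) = ((-96 + 3721 - 24700) - 11277)*45045 = (-21075 - 11277)*45045 = -32352*45045 = -1457295840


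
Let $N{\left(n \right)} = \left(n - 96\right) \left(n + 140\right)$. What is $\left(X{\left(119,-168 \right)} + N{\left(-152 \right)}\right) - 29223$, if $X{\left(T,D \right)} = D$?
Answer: $-26415$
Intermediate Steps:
$N{\left(n \right)} = \left(-96 + n\right) \left(140 + n\right)$
$\left(X{\left(119,-168 \right)} + N{\left(-152 \right)}\right) - 29223 = \left(-168 + \left(-13440 + \left(-152\right)^{2} + 44 \left(-152\right)\right)\right) - 29223 = \left(-168 - -2976\right) - 29223 = \left(-168 + 2976\right) - 29223 = 2808 - 29223 = -26415$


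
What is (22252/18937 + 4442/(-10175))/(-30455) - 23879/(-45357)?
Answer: 140120065844283653/266163514631854125 ≈ 0.52644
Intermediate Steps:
(22252/18937 + 4442/(-10175))/(-30455) - 23879/(-45357) = (22252*(1/18937) + 4442*(-1/10175))*(-1/30455) - 23879*(-1/45357) = (22252/18937 - 4442/10175)*(-1/30455) + 23879/45357 = (142295946/192683975)*(-1/30455) + 23879/45357 = -142295946/5868190458625 + 23879/45357 = 140120065844283653/266163514631854125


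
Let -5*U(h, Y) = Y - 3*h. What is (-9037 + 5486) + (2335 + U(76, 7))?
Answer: -5859/5 ≈ -1171.8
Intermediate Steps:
U(h, Y) = -Y/5 + 3*h/5 (U(h, Y) = -(Y - 3*h)/5 = -Y/5 + 3*h/5)
(-9037 + 5486) + (2335 + U(76, 7)) = (-9037 + 5486) + (2335 + (-⅕*7 + (⅗)*76)) = -3551 + (2335 + (-7/5 + 228/5)) = -3551 + (2335 + 221/5) = -3551 + 11896/5 = -5859/5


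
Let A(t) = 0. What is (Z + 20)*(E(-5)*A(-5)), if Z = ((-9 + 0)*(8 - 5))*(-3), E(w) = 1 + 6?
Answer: 0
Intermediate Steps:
E(w) = 7
Z = 81 (Z = -9*3*(-3) = -27*(-3) = 81)
(Z + 20)*(E(-5)*A(-5)) = (81 + 20)*(7*0) = 101*0 = 0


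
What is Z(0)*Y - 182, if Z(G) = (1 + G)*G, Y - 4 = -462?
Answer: -182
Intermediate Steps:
Y = -458 (Y = 4 - 462 = -458)
Z(G) = G*(1 + G)
Z(0)*Y - 182 = (0*(1 + 0))*(-458) - 182 = (0*1)*(-458) - 182 = 0*(-458) - 182 = 0 - 182 = -182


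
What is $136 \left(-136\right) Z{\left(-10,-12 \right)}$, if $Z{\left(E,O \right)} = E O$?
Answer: $-2219520$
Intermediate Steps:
$136 \left(-136\right) Z{\left(-10,-12 \right)} = 136 \left(-136\right) \left(\left(-10\right) \left(-12\right)\right) = \left(-18496\right) 120 = -2219520$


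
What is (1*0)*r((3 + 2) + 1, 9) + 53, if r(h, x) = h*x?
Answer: 53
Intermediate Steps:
(1*0)*r((3 + 2) + 1, 9) + 53 = (1*0)*(((3 + 2) + 1)*9) + 53 = 0*((5 + 1)*9) + 53 = 0*(6*9) + 53 = 0*54 + 53 = 0 + 53 = 53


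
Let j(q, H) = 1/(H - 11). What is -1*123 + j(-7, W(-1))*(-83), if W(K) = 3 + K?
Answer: -1024/9 ≈ -113.78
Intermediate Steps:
j(q, H) = 1/(-11 + H)
-1*123 + j(-7, W(-1))*(-83) = -1*123 - 83/(-11 + (3 - 1)) = -123 - 83/(-11 + 2) = -123 - 83/(-9) = -123 - ⅑*(-83) = -123 + 83/9 = -1024/9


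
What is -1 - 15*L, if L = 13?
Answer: -196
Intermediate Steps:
-1 - 15*L = -1 - 15*13 = -1 - 195 = -196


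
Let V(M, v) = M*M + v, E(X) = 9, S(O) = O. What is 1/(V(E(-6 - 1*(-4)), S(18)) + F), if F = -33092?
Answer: -1/32993 ≈ -3.0309e-5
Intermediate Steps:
V(M, v) = v + M² (V(M, v) = M² + v = v + M²)
1/(V(E(-6 - 1*(-4)), S(18)) + F) = 1/((18 + 9²) - 33092) = 1/((18 + 81) - 33092) = 1/(99 - 33092) = 1/(-32993) = -1/32993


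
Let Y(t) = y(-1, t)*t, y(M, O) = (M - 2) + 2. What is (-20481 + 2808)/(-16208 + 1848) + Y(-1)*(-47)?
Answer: -657247/14360 ≈ -45.769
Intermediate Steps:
y(M, O) = M (y(M, O) = (-2 + M) + 2 = M)
Y(t) = -t
(-20481 + 2808)/(-16208 + 1848) + Y(-1)*(-47) = (-20481 + 2808)/(-16208 + 1848) - 1*(-1)*(-47) = -17673/(-14360) + 1*(-47) = -17673*(-1/14360) - 47 = 17673/14360 - 47 = -657247/14360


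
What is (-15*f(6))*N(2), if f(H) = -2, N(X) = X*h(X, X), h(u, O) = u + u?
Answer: 240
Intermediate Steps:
h(u, O) = 2*u
N(X) = 2*X² (N(X) = X*(2*X) = 2*X²)
(-15*f(6))*N(2) = (-15*(-2))*(2*2²) = 30*(2*4) = 30*8 = 240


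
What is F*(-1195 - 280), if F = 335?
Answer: -494125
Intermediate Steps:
F*(-1195 - 280) = 335*(-1195 - 280) = 335*(-1475) = -494125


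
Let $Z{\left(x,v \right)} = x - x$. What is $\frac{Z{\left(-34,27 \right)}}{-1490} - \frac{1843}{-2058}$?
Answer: $\frac{1843}{2058} \approx 0.89553$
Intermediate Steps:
$Z{\left(x,v \right)} = 0$
$\frac{Z{\left(-34,27 \right)}}{-1490} - \frac{1843}{-2058} = \frac{0}{-1490} - \frac{1843}{-2058} = 0 \left(- \frac{1}{1490}\right) - - \frac{1843}{2058} = 0 + \frac{1843}{2058} = \frac{1843}{2058}$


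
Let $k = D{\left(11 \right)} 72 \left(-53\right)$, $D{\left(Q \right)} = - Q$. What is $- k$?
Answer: $-41976$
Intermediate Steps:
$k = 41976$ ($k = \left(-1\right) 11 \cdot 72 \left(-53\right) = \left(-11\right) 72 \left(-53\right) = \left(-792\right) \left(-53\right) = 41976$)
$- k = \left(-1\right) 41976 = -41976$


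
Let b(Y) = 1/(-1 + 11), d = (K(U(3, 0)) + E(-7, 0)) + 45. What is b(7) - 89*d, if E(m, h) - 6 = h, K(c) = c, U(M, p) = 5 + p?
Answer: -49839/10 ≈ -4983.9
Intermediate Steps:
E(m, h) = 6 + h
d = 56 (d = ((5 + 0) + (6 + 0)) + 45 = (5 + 6) + 45 = 11 + 45 = 56)
b(Y) = 1/10
b(7) - 89*d = 1/10 - 89*56 = 1/10 - 4984 = -49839/10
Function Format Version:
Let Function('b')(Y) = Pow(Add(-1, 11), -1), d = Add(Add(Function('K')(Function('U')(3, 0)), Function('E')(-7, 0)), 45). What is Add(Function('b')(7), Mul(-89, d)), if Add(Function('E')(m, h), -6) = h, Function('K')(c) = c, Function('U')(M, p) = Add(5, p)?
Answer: Rational(-49839, 10) ≈ -4983.9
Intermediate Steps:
Function('E')(m, h) = Add(6, h)
d = 56 (d = Add(Add(Add(5, 0), Add(6, 0)), 45) = Add(Add(5, 6), 45) = Add(11, 45) = 56)
Function('b')(Y) = Rational(1, 10) (Function('b')(Y) = Pow(10, -1) = Rational(1, 10))
Add(Function('b')(7), Mul(-89, d)) = Add(Rational(1, 10), Mul(-89, 56)) = Add(Rational(1, 10), -4984) = Rational(-49839, 10)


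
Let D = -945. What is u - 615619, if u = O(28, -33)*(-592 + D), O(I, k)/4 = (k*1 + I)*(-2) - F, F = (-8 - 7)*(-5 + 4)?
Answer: -584879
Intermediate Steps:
F = 15 (F = -15*(-1) = 15)
O(I, k) = -60 - 8*I - 8*k (O(I, k) = 4*((k*1 + I)*(-2) - 1*15) = 4*((k + I)*(-2) - 15) = 4*((I + k)*(-2) - 15) = 4*((-2*I - 2*k) - 15) = 4*(-15 - 2*I - 2*k) = -60 - 8*I - 8*k)
u = 30740 (u = (-60 - 8*28 - 8*(-33))*(-592 - 945) = (-60 - 224 + 264)*(-1537) = -20*(-1537) = 30740)
u - 615619 = 30740 - 615619 = -584879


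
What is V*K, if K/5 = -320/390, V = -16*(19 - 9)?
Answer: 25600/39 ≈ 656.41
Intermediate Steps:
V = -160 (V = -16*10 = -160)
K = -160/39 (K = 5*(-320/390) = 5*(-320*1/390) = 5*(-32/39) = -160/39 ≈ -4.1026)
V*K = -160*(-160/39) = 25600/39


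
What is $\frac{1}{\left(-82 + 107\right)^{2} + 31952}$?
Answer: $\frac{1}{32577} \approx 3.0697 \cdot 10^{-5}$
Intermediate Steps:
$\frac{1}{\left(-82 + 107\right)^{2} + 31952} = \frac{1}{25^{2} + 31952} = \frac{1}{625 + 31952} = \frac{1}{32577}$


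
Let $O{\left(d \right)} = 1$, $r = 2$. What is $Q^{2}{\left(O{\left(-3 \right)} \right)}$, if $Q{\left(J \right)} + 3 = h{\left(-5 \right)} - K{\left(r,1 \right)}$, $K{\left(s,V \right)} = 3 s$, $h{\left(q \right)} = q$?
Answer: $196$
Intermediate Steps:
$Q{\left(J \right)} = -14$ ($Q{\left(J \right)} = -3 - \left(5 + 3 \cdot 2\right) = -3 - 11 = -14$)
$Q^{2}{\left(O{\left(-3 \right)} \right)} = \left(-14\right)^{2} = 196$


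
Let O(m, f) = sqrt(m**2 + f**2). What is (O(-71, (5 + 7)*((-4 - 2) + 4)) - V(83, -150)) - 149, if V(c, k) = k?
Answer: 1 + sqrt(5617) ≈ 75.947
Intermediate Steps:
O(m, f) = sqrt(f**2 + m**2)
(O(-71, (5 + 7)*((-4 - 2) + 4)) - V(83, -150)) - 149 = (sqrt(((5 + 7)*((-4 - 2) + 4))**2 + (-71)**2) - 1*(-150)) - 149 = (sqrt((12*(-6 + 4))**2 + 5041) + 150) - 149 = (sqrt((12*(-2))**2 + 5041) + 150) - 149 = (sqrt((-24)**2 + 5041) + 150) - 149 = (sqrt(576 + 5041) + 150) - 149 = (sqrt(5617) + 150) - 149 = (150 + sqrt(5617)) - 149 = 1 + sqrt(5617)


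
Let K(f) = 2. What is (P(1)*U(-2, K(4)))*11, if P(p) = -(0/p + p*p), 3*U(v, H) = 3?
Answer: -11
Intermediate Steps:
U(v, H) = 1 (U(v, H) = (⅓)*3 = 1)
P(p) = -p² (P(p) = -(0 + p²) = -p²)
(P(1)*U(-2, K(4)))*11 = (-1*1²*1)*11 = (-1*1*1)*11 = -1*1*11 = -1*11 = -11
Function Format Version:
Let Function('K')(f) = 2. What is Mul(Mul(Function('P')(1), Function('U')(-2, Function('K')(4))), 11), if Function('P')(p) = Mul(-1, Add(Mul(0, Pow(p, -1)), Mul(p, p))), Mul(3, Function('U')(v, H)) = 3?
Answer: -11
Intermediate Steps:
Function('U')(v, H) = 1 (Function('U')(v, H) = Mul(Rational(1, 3), 3) = 1)
Function('P')(p) = Mul(-1, Pow(p, 2)) (Function('P')(p) = Mul(-1, Add(0, Pow(p, 2))) = Mul(-1, Pow(p, 2)))
Mul(Mul(Function('P')(1), Function('U')(-2, Function('K')(4))), 11) = Mul(Mul(Mul(-1, Pow(1, 2)), 1), 11) = Mul(Mul(Mul(-1, 1), 1), 11) = Mul(Mul(-1, 1), 11) = Mul(-1, 11) = -11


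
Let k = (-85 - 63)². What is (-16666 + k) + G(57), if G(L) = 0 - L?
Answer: 5181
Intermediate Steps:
G(L) = -L
k = 21904 (k = (-148)² = 21904)
(-16666 + k) + G(57) = (-16666 + 21904) - 1*57 = 5238 - 57 = 5181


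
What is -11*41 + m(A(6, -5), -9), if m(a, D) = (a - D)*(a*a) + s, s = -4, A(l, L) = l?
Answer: 85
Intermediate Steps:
m(a, D) = -4 + a²*(a - D) (m(a, D) = (a - D)*(a*a) - 4 = (a - D)*a² - 4 = a²*(a - D) - 4 = -4 + a²*(a - D))
-11*41 + m(A(6, -5), -9) = -11*41 + (-4 + 6³ - 1*(-9)*6²) = -451 + (-4 + 216 - 1*(-9)*36) = -451 + (-4 + 216 + 324) = -451 + 536 = 85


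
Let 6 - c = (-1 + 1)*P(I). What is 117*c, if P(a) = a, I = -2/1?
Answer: 702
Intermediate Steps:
I = -2 (I = -2*1 = -2)
c = 6 (c = 6 - (-1 + 1)*(-2) = 6 - 0*(-2) = 6 - 1*0 = 6 + 0 = 6)
117*c = 117*6 = 702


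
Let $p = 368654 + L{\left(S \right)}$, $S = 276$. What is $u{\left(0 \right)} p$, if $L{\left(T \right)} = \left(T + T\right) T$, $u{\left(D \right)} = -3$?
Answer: $-1563018$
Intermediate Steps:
$L{\left(T \right)} = 2 T^{2}$ ($L{\left(T \right)} = 2 T T = 2 T^{2}$)
$p = 521006$ ($p = 368654 + 2 \cdot 276^{2} = 368654 + 2 \cdot 76176 = 368654 + 152352 = 521006$)
$u{\left(0 \right)} p = \left(-3\right) 521006 = -1563018$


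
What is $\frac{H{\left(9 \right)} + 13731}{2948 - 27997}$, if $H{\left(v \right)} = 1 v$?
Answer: $- \frac{13740}{25049} \approx -0.54852$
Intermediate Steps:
$H{\left(v \right)} = v$
$\frac{H{\left(9 \right)} + 13731}{2948 - 27997} = \frac{9 + 13731}{2948 - 27997} = \frac{13740}{-25049} = 13740 \left(- \frac{1}{25049}\right) = - \frac{13740}{25049}$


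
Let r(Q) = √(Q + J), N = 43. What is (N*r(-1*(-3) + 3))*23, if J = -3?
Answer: 989*√3 ≈ 1713.0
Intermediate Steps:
r(Q) = √(-3 + Q) (r(Q) = √(Q - 3) = √(-3 + Q))
(N*r(-1*(-3) + 3))*23 = (43*√(-3 + (-1*(-3) + 3)))*23 = (43*√(-3 + (3 + 3)))*23 = (43*√(-3 + 6))*23 = (43*√3)*23 = 989*√3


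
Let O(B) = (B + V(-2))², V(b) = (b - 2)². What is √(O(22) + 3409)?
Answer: √4853 ≈ 69.663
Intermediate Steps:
V(b) = (-2 + b)²
O(B) = (16 + B)² (O(B) = (B + (-2 - 2)²)² = (B + (-4)²)² = (B + 16)² = (16 + B)²)
√(O(22) + 3409) = √((16 + 22)² + 3409) = √(38² + 3409) = √(1444 + 3409) = √4853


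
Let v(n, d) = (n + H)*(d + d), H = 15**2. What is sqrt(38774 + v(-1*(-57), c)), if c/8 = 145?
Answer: sqrt(693014) ≈ 832.47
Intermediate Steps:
c = 1160 (c = 8*145 = 1160)
H = 225
v(n, d) = 2*d*(225 + n) (v(n, d) = (n + 225)*(d + d) = (225 + n)*(2*d) = 2*d*(225 + n))
sqrt(38774 + v(-1*(-57), c)) = sqrt(38774 + 2*1160*(225 - 1*(-57))) = sqrt(38774 + 2*1160*(225 + 57)) = sqrt(38774 + 2*1160*282) = sqrt(38774 + 654240) = sqrt(693014)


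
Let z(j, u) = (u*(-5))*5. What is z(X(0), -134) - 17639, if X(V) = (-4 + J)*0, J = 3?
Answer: -14289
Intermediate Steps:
X(V) = 0 (X(V) = (-4 + 3)*0 = -1*0 = 0)
z(j, u) = -25*u (z(j, u) = -5*u*5 = -25*u)
z(X(0), -134) - 17639 = -25*(-134) - 17639 = 3350 - 17639 = -14289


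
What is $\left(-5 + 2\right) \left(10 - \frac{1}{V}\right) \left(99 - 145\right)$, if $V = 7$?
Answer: $\frac{9522}{7} \approx 1360.3$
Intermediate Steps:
$\left(-5 + 2\right) \left(10 - \frac{1}{V}\right) \left(99 - 145\right) = \left(-5 + 2\right) \left(10 - \frac{1}{7}\right) \left(99 - 145\right) = - 3 \left(10 - \frac{1}{7}\right) \left(-46\right) = \left(-3\right) \frac{69}{7} \left(-46\right) = \left(- \frac{207}{7}\right) \left(-46\right) = \frac{9522}{7}$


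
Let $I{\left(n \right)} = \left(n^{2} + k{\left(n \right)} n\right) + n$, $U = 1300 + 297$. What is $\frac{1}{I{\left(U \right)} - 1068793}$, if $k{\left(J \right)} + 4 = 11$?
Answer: $\frac{1}{1494392} \approx 6.6917 \cdot 10^{-7}$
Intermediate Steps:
$k{\left(J \right)} = 7$ ($k{\left(J \right)} = -4 + 11 = 7$)
$U = 1597$
$I{\left(n \right)} = n^{2} + 8 n$ ($I{\left(n \right)} = \left(n^{2} + 7 n\right) + n = n^{2} + 8 n$)
$\frac{1}{I{\left(U \right)} - 1068793} = \frac{1}{1597 \left(8 + 1597\right) - 1068793} = \frac{1}{1597 \cdot 1605 - 1068793} = \frac{1}{2563185 - 1068793} = \frac{1}{1494392}$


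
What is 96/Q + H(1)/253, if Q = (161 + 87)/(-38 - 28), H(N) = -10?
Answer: -200686/7843 ≈ -25.588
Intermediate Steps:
Q = -124/33 (Q = 248/(-66) = 248*(-1/66) = -124/33 ≈ -3.7576)
96/Q + H(1)/253 = 96/(-124/33) - 10/253 = 96*(-33/124) - 10*1/253 = -792/31 - 10/253 = -200686/7843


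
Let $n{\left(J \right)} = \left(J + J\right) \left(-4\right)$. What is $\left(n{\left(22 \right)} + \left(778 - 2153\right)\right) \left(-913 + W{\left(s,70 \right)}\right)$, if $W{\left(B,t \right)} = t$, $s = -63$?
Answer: $1307493$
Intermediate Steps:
$n{\left(J \right)} = - 8 J$ ($n{\left(J \right)} = 2 J \left(-4\right) = - 8 J$)
$\left(n{\left(22 \right)} + \left(778 - 2153\right)\right) \left(-913 + W{\left(s,70 \right)}\right) = \left(\left(-8\right) 22 + \left(778 - 2153\right)\right) \left(-913 + 70\right) = \left(-176 + \left(778 - 2153\right)\right) \left(-843\right) = \left(-176 - 1375\right) \left(-843\right) = \left(-1551\right) \left(-843\right) = 1307493$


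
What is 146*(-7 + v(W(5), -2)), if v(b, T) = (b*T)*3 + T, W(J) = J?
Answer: -5694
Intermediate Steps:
v(b, T) = T + 3*T*b (v(b, T) = (T*b)*3 + T = 3*T*b + T = T + 3*T*b)
146*(-7 + v(W(5), -2)) = 146*(-7 - 2*(1 + 3*5)) = 146*(-7 - 2*(1 + 15)) = 146*(-7 - 2*16) = 146*(-7 - 32) = 146*(-39) = -5694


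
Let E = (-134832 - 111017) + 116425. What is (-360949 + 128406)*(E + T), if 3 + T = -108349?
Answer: 55293144368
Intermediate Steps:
T = -108352 (T = -3 - 108349 = -108352)
E = -129424 (E = -245849 + 116425 = -129424)
(-360949 + 128406)*(E + T) = (-360949 + 128406)*(-129424 - 108352) = -232543*(-237776) = 55293144368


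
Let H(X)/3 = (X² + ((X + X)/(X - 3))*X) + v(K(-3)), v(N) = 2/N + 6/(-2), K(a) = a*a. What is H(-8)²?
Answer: 24098281/1089 ≈ 22129.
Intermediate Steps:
K(a) = a²
v(N) = -3 + 2/N (v(N) = 2/N + 6*(-½) = 2/N - 3 = -3 + 2/N)
H(X) = -25/3 + 3*X² + 6*X²/(-3 + X) (H(X) = 3*((X² + ((X + X)/(X - 3))*X) + (-3 + 2/((-3)²))) = 3*((X² + ((2*X)/(-3 + X))*X) + (-3 + 2/9)) = 3*((X² + (2*X/(-3 + X))*X) + (-3 + 2*(⅑))) = 3*((X² + 2*X²/(-3 + X)) + (-3 + 2/9)) = 3*((X² + 2*X²/(-3 + X)) - 25/9) = 3*(-25/9 + X² + 2*X²/(-3 + X)) = -25/3 + 3*X² + 6*X²/(-3 + X))
H(-8)² = ((75 - 25*(-8) - 9*(-8)² + 9*(-8)³)/(3*(-3 - 8)))² = ((⅓)*(75 + 200 - 9*64 + 9*(-512))/(-11))² = ((⅓)*(-1/11)*(75 + 200 - 576 - 4608))² = ((⅓)*(-1/11)*(-4909))² = (4909/33)² = 24098281/1089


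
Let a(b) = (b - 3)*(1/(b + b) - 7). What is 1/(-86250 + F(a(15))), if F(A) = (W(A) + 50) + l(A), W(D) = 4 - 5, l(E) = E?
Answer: -5/431423 ≈ -1.1590e-5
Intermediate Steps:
W(D) = -1
a(b) = (-7 + 1/(2*b))*(-3 + b) (a(b) = (-3 + b)*(1/(2*b) - 7) = (-3 + b)*(-7 + 1/(2*b)) = (-7 + 1/(2*b))*(-3 + b))
F(A) = 49 + A (F(A) = (-1 + 50) + A = 49 + A)
1/(-86250 + F(a(15))) = 1/(-86250 + (49 + (43/2 - 7*15 - 3/2/15))) = 1/(-86250 + (49 + (43/2 - 105 - 3/2*1/15))) = 1/(-86250 + (49 + (43/2 - 105 - 1/10))) = 1/(-86250 + (49 - 418/5)) = 1/(-86250 - 173/5) = 1/(-431423/5) = -5/431423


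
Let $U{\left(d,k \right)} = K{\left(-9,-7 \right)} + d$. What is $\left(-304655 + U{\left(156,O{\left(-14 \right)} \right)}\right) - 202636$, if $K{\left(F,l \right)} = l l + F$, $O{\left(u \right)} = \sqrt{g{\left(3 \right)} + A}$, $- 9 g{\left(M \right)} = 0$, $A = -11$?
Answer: $-507095$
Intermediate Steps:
$g{\left(M \right)} = 0$ ($g{\left(M \right)} = \left(- \frac{1}{9}\right) 0 = 0$)
$O{\left(u \right)} = i \sqrt{11}$ ($O{\left(u \right)} = \sqrt{0 - 11} = \sqrt{-11} = i \sqrt{11}$)
$K{\left(F,l \right)} = F + l^{2}$ ($K{\left(F,l \right)} = l^{2} + F = F + l^{2}$)
$U{\left(d,k \right)} = 40 + d$ ($U{\left(d,k \right)} = \left(-9 + \left(-7\right)^{2}\right) + d = \left(-9 + 49\right) + d = 40 + d$)
$\left(-304655 + U{\left(156,O{\left(-14 \right)} \right)}\right) - 202636 = \left(-304655 + \left(40 + 156\right)\right) - 202636 = \left(-304655 + 196\right) - 202636 = -304459 - 202636 = -507095$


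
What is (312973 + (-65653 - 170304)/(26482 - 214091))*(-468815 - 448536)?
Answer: -53863903742755414/187609 ≈ -2.8711e+11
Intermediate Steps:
(312973 + (-65653 - 170304)/(26482 - 214091))*(-468815 - 448536) = (312973 - 235957/(-187609))*(-917351) = (312973 - 235957*(-1/187609))*(-917351) = (312973 + 235957/187609)*(-917351) = (58716787514/187609)*(-917351) = -53863903742755414/187609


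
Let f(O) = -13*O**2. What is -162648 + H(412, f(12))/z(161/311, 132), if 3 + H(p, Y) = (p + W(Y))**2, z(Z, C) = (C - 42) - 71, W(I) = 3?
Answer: -2918090/19 ≈ -1.5358e+5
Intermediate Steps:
z(Z, C) = -113 + C (z(Z, C) = (-42 + C) - 71 = -113 + C)
H(p, Y) = -3 + (3 + p)**2 (H(p, Y) = -3 + (p + 3)**2 = -3 + (3 + p)**2)
-162648 + H(412, f(12))/z(161/311, 132) = -162648 + (-3 + (3 + 412)**2)/(-113 + 132) = -162648 + (-3 + 415**2)/19 = -162648 + (-3 + 172225)*(1/19) = -162648 + 172222*(1/19) = -162648 + 172222/19 = -2918090/19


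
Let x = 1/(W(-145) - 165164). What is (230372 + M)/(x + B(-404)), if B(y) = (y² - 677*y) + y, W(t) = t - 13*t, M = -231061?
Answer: -8661472/5485012283 ≈ -0.0015791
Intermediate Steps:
W(t) = -12*t
x = -1/163424 (x = 1/(-12*(-145) - 165164) = 1/(1740 - 165164) = 1/(-163424) = -1/163424 ≈ -6.1191e-6)
B(y) = y² - 676*y
(230372 + M)/(x + B(-404)) = (230372 - 231061)/(-1/163424 - 404*(-676 - 404)) = -689/(-1/163424 - 404*(-1080)) = -689/(-1/163424 + 436320) = -689/71305159679/163424 = -689*163424/71305159679 = -8661472/5485012283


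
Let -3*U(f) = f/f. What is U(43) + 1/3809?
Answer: -3806/11427 ≈ -0.33307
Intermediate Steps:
U(f) = -1/3 (U(f) = -f/(3*f) = -1/3*1 = -1/3)
U(43) + 1/3809 = -1/3 + 1/3809 = -3806/11427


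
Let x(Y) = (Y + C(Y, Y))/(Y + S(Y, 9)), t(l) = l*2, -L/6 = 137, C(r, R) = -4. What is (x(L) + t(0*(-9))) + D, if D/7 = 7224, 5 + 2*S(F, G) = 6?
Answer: 83084876/1643 ≈ 50569.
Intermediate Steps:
S(F, G) = 1/2 (S(F, G) = -5/2 + (1/2)*6 = -5/2 + 3 = 1/2)
D = 50568 (D = 7*7224 = 50568)
L = -822 (L = -6*137 = -822)
t(l) = 2*l
x(Y) = (-4 + Y)/(1/2 + Y) (x(Y) = (Y - 4)/(Y + 1/2) = (-4 + Y)/(1/2 + Y))
(x(L) + t(0*(-9))) + D = (2*(-4 - 822)/(1 + 2*(-822)) + 2*(0*(-9))) + 50568 = (2*(-826)/(1 - 1644) + 2*0) + 50568 = (2*(-826)/(-1643) + 0) + 50568 = (2*(-1/1643)*(-826) + 0) + 50568 = (1652/1643 + 0) + 50568 = 1652/1643 + 50568 = 83084876/1643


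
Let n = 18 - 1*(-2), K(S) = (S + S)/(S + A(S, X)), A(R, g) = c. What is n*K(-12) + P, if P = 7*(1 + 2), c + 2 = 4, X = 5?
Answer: 69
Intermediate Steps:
c = 2 (c = -2 + 4 = 2)
A(R, g) = 2
K(S) = 2*S/(2 + S) (K(S) = (S + S)/(S + 2) = (2*S)/(2 + S) = 2*S/(2 + S))
n = 20 (n = 18 + 2 = 20)
P = 21 (P = 7*3 = 21)
n*K(-12) + P = 20*(2*(-12)/(2 - 12)) + 21 = 20*(2*(-12)/(-10)) + 21 = 20*(2*(-12)*(-1/10)) + 21 = 20*(12/5) + 21 = 48 + 21 = 69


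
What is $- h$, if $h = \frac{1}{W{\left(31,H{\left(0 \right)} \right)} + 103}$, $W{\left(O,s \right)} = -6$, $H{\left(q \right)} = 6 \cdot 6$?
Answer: $- \frac{1}{97} \approx -0.010309$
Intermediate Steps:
$H{\left(q \right)} = 36$
$h = \frac{1}{97}$ ($h = \frac{1}{-6 + 103} = \frac{1}{97} \approx 0.010309$)
$- h = \left(-1\right) \frac{1}{97} = - \frac{1}{97}$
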